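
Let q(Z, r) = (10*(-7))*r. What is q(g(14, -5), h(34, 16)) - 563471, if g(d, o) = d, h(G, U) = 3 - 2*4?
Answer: -563121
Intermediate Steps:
h(G, U) = -5 (h(G, U) = 3 - 8 = -5)
q(Z, r) = -70*r
q(g(14, -5), h(34, 16)) - 563471 = -70*(-5) - 563471 = 350 - 563471 = -563121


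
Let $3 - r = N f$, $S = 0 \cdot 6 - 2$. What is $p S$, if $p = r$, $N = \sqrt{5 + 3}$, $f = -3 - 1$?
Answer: $-6 - 16 \sqrt{2} \approx -28.627$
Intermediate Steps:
$f = -4$
$N = 2 \sqrt{2}$ ($N = \sqrt{8} = 2 \sqrt{2} \approx 2.8284$)
$S = -2$ ($S = 0 - 2 = -2$)
$r = 3 + 8 \sqrt{2}$ ($r = 3 - 2 \sqrt{2} \left(-4\right) = 3 - - 8 \sqrt{2} = 3 + 8 \sqrt{2} \approx 14.314$)
$p = 3 + 8 \sqrt{2} \approx 14.314$
$p S = \left(3 + 8 \sqrt{2}\right) \left(-2\right) = -6 - 16 \sqrt{2}$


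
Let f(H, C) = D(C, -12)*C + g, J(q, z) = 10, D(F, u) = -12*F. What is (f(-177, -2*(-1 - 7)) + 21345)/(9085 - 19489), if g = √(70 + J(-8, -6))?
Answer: -6091/3468 - √5/2601 ≈ -1.7572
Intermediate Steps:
g = 4*√5 (g = √(70 + 10) = √80 = 4*√5 ≈ 8.9443)
f(H, C) = -12*C² + 4*√5 (f(H, C) = (-12*C)*C + 4*√5 = -12*C² + 4*√5)
(f(-177, -2*(-1 - 7)) + 21345)/(9085 - 19489) = ((-12*4*(-1 - 7)² + 4*√5) + 21345)/(9085 - 19489) = ((-12*(-2*(-8))² + 4*√5) + 21345)/(-10404) = ((-12*16² + 4*√5) + 21345)*(-1/10404) = ((-12*256 + 4*√5) + 21345)*(-1/10404) = ((-3072 + 4*√5) + 21345)*(-1/10404) = (18273 + 4*√5)*(-1/10404) = -6091/3468 - √5/2601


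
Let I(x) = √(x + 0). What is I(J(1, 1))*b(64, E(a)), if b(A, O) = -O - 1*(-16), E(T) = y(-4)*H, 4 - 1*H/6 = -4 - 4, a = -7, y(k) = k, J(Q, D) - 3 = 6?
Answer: 912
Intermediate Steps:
J(Q, D) = 9 (J(Q, D) = 3 + 6 = 9)
I(x) = √x
H = 72 (H = 24 - 6*(-4 - 4) = 24 - 6*(-8) = 24 + 48 = 72)
E(T) = -288 (E(T) = -4*72 = -288)
b(A, O) = 16 - O (b(A, O) = -O + 16 = 16 - O)
I(J(1, 1))*b(64, E(a)) = √9*(16 - 1*(-288)) = 3*(16 + 288) = 3*304 = 912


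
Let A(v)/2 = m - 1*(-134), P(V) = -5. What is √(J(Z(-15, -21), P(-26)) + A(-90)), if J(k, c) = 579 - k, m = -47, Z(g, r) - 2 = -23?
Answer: 3*√86 ≈ 27.821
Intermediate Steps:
Z(g, r) = -21 (Z(g, r) = 2 - 23 = -21)
A(v) = 174 (A(v) = 2*(-47 - 1*(-134)) = 2*(-47 + 134) = 2*87 = 174)
√(J(Z(-15, -21), P(-26)) + A(-90)) = √((579 - 1*(-21)) + 174) = √((579 + 21) + 174) = √(600 + 174) = √774 = 3*√86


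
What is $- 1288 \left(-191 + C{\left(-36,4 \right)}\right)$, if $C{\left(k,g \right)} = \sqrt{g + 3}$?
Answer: $246008 - 1288 \sqrt{7} \approx 2.426 \cdot 10^{5}$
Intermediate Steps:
$C{\left(k,g \right)} = \sqrt{3 + g}$
$- 1288 \left(-191 + C{\left(-36,4 \right)}\right) = - 1288 \left(-191 + \sqrt{3 + 4}\right) = - 1288 \left(-191 + \sqrt{7}\right) = 246008 - 1288 \sqrt{7}$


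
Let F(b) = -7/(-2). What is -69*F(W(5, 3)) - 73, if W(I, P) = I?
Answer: -629/2 ≈ -314.50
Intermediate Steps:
F(b) = 7/2 (F(b) = -7*(-½) = 7/2)
-69*F(W(5, 3)) - 73 = -69*7/2 - 73 = -483/2 - 73 = -629/2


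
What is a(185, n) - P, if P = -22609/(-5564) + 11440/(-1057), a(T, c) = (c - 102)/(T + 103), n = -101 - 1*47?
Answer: 1247374217/211721328 ≈ 5.8916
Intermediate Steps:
n = -148 (n = -101 - 47 = -148)
a(T, c) = (-102 + c)/(103 + T)
P = -39754447/5881148 (P = -22609*(-1/5564) + 11440*(-1/1057) = 22609/5564 - 11440/1057 = -39754447/5881148 ≈ -6.7596)
a(185, n) - P = (-102 - 148)/(103 + 185) - 1*(-39754447/5881148) = -250/288 + 39754447/5881148 = (1/288)*(-250) + 39754447/5881148 = -125/144 + 39754447/5881148 = 1247374217/211721328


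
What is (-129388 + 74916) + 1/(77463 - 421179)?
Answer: -18722897953/343716 ≈ -54472.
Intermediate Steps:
(-129388 + 74916) + 1/(77463 - 421179) = -54472 + 1/(-343716) = -54472 - 1/343716 = -18722897953/343716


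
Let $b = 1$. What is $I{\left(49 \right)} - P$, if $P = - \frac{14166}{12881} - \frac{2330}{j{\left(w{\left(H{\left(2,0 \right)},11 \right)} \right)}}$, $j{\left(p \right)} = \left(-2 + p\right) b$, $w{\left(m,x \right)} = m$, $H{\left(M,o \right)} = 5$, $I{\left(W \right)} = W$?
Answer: $\frac{31948735}{38643} \approx 826.77$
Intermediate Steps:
$j{\left(p \right)} = -2 + p$ ($j{\left(p \right)} = \left(-2 + p\right) 1 = -2 + p$)
$P = - \frac{30055228}{38643}$ ($P = - \frac{14166}{12881} - \frac{2330}{-2 + 5} = \left(-14166\right) \frac{1}{12881} - \frac{2330}{3} = - \frac{14166}{12881} - \frac{2330}{3} = - \frac{30055228}{38643} \approx -777.77$)
$I{\left(49 \right)} - P = 49 - - \frac{30055228}{38643} = 49 + \frac{30055228}{38643} = \frac{31948735}{38643}$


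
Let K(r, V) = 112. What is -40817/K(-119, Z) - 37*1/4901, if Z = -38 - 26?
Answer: -28578323/78416 ≈ -364.44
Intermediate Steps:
Z = -64
-40817/K(-119, Z) - 37*1/4901 = -40817/112 - 37*1/4901 = -40817*1/112 - 37*1/4901 = -5831/16 - 37/4901 = -28578323/78416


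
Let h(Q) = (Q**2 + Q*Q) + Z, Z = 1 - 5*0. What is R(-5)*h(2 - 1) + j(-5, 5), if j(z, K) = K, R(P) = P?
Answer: -10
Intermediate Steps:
Z = 1 (Z = 1 + 0 = 1)
h(Q) = 1 + 2*Q**2 (h(Q) = (Q**2 + Q*Q) + 1 = (Q**2 + Q**2) + 1 = 2*Q**2 + 1 = 1 + 2*Q**2)
R(-5)*h(2 - 1) + j(-5, 5) = -5*(1 + 2*(2 - 1)**2) + 5 = -5*(1 + 2*1**2) + 5 = -5*(1 + 2*1) + 5 = -5*(1 + 2) + 5 = -5*3 + 5 = -15 + 5 = -10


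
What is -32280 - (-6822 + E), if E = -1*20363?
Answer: -5095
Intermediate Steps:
E = -20363
-32280 - (-6822 + E) = -32280 - (-6822 - 20363) = -32280 - 1*(-27185) = -32280 + 27185 = -5095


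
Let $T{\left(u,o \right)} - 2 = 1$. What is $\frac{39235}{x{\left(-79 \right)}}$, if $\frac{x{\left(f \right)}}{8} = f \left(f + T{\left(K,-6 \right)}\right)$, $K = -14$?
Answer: $\frac{2065}{2528} \approx 0.81685$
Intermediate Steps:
$T{\left(u,o \right)} = 3$ ($T{\left(u,o \right)} = 2 + 1 = 3$)
$x{\left(f \right)} = 8 f \left(3 + f\right)$ ($x{\left(f \right)} = 8 f \left(f + 3\right) = 8 f \left(3 + f\right)$)
$\frac{39235}{x{\left(-79 \right)}} = \frac{39235}{8 \left(-79\right) \left(3 - 79\right)} = \frac{39235}{8 \left(-79\right) \left(-76\right)} = \frac{39235}{48032} = 39235 \cdot \frac{1}{48032} = \frac{2065}{2528}$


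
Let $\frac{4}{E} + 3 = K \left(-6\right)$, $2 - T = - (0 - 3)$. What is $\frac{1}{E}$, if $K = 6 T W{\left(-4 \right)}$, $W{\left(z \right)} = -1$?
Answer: $- \frac{39}{4} \approx -9.75$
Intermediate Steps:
$T = -1$ ($T = 2 - - (0 - 3) = 2 - \left(-1\right) \left(-3\right) = 2 - 3 = -1$)
$K = 6$ ($K = 6 \left(-1\right) \left(-1\right) = \left(-6\right) \left(-1\right) = 6$)
$E = - \frac{4}{39}$ ($E = \frac{4}{-3 + 6 \left(-6\right)} = \frac{4}{-3 - 36} = \frac{4}{-39} = 4 \left(- \frac{1}{39}\right) = - \frac{4}{39} \approx -0.10256$)
$\frac{1}{E} = \frac{1}{- \frac{4}{39}} = - \frac{39}{4}$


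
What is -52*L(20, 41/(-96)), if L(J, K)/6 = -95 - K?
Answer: 118027/4 ≈ 29507.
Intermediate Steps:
L(J, K) = -570 - 6*K (L(J, K) = 6*(-95 - K) = -570 - 6*K)
-52*L(20, 41/(-96)) = -52*(-570 - 246/(-96)) = -52*(-570 - 246*(-1)/96) = -52*(-570 - 6*(-41/96)) = -52*(-570 + 41/16) = -52*(-9079/16) = 118027/4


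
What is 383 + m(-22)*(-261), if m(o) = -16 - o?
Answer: -1183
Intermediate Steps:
383 + m(-22)*(-261) = 383 + (-16 - 1*(-22))*(-261) = 383 + (-16 + 22)*(-261) = 383 + 6*(-261) = 383 - 1566 = -1183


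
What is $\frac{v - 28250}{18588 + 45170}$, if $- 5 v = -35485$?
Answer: $- \frac{21153}{63758} \approx -0.33177$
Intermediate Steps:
$v = 7097$ ($v = \left(- \frac{1}{5}\right) \left(-35485\right) = 7097$)
$\frac{v - 28250}{18588 + 45170} = \frac{7097 - 28250}{18588 + 45170} = - \frac{21153}{63758}$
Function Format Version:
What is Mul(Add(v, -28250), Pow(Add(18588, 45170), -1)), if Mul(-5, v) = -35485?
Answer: Rational(-21153, 63758) ≈ -0.33177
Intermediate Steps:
v = 7097 (v = Mul(Rational(-1, 5), -35485) = 7097)
Mul(Add(v, -28250), Pow(Add(18588, 45170), -1)) = Mul(Add(7097, -28250), Pow(Add(18588, 45170), -1)) = Mul(-21153, Pow(63758, -1)) = Mul(-21153, Rational(1, 63758)) = Rational(-21153, 63758)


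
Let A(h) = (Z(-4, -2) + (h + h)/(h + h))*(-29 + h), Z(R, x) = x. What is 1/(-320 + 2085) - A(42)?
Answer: 22946/1765 ≈ 13.001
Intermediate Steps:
A(h) = 29 - h (A(h) = (-2 + (h + h)/(h + h))*(-29 + h) = (-2 + (2*h)/((2*h)))*(-29 + h) = (-2 + (2*h)*(1/(2*h)))*(-29 + h) = (-2 + 1)*(-29 + h) = -(-29 + h) = 29 - h)
1/(-320 + 2085) - A(42) = 1/(-320 + 2085) - (29 - 1*42) = 1/1765 - (29 - 42) = 1/1765 - 1*(-13) = 1/1765 + 13 = 22946/1765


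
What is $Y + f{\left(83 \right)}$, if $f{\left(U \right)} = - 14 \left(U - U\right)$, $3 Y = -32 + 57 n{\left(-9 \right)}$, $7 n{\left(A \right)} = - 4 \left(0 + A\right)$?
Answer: $\frac{1828}{21} \approx 87.048$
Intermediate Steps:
$n{\left(A \right)} = - \frac{4 A}{7}$ ($n{\left(A \right)} = \frac{\left(-4\right) \left(0 + A\right)}{7} = \frac{\left(-4\right) A}{7} = - \frac{4 A}{7}$)
$Y = \frac{1828}{21}$ ($Y = \frac{-32 + 57 \left(\left(- \frac{4}{7}\right) \left(-9\right)\right)}{3} = \frac{-32 + 57 \cdot \frac{36}{7}}{3} = \frac{-32 + \frac{2052}{7}}{3} = \frac{1}{3} \cdot \frac{1828}{7} = \frac{1828}{21} \approx 87.048$)
$f{\left(U \right)} = 0$ ($f{\left(U \right)} = \left(-14\right) 0 = 0$)
$Y + f{\left(83 \right)} = \frac{1828}{21} + 0 = \frac{1828}{21}$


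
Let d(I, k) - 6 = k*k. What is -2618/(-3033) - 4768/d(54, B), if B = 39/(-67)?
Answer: -21614159342/28768005 ≈ -751.33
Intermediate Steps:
B = -39/67 (B = 39*(-1/67) = -39/67 ≈ -0.58209)
d(I, k) = 6 + k² (d(I, k) = 6 + k*k = 6 + k²)
-2618/(-3033) - 4768/d(54, B) = -2618/(-3033) - 4768/(6 + (-39/67)²) = -2618*(-1/3033) - 4768/(6 + 1521/4489) = 2618/3033 - 4768/28455/4489 = 2618/3033 - 4768*4489/28455 = 2618/3033 - 21403552/28455 = -21614159342/28768005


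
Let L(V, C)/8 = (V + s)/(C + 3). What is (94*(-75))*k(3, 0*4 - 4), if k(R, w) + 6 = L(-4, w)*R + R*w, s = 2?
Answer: -211500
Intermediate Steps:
L(V, C) = 8*(2 + V)/(3 + C) (L(V, C) = 8*((V + 2)/(C + 3)) = 8*((2 + V)/(3 + C)) = 8*(2 + V)/(3 + C))
k(R, w) = -6 + R*w - 16*R/(3 + w) (k(R, w) = -6 + ((8*(2 - 4)/(3 + w))*R + R*w) = -6 + ((8*(-2)/(3 + w))*R + R*w) = -6 + ((-16/(3 + w))*R + R*w) = -6 + (-16*R/(3 + w) + R*w) = -6 + (R*w - 16*R/(3 + w)) = -6 + R*w - 16*R/(3 + w))
(94*(-75))*k(3, 0*4 - 4) = (94*(-75))*((-16*3 + (-6 + 3*(0*4 - 4))*(3 + (0*4 - 4)))/(3 + (0*4 - 4))) = -7050*(-48 + (-6 + 3*(0 - 4))*(3 + (0 - 4)))/(3 + (0 - 4)) = -7050*(-48 + (-6 + 3*(-4))*(3 - 4))/(3 - 4) = -7050*(-48 + (-6 - 12)*(-1))/(-1) = -(-7050)*(-48 - 18*(-1)) = -(-7050)*(-48 + 18) = -(-7050)*(-30) = -7050*30 = -211500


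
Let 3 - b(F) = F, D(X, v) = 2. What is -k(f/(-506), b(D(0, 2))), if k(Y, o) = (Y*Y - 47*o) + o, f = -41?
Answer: 11775975/256036 ≈ 45.993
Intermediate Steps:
b(F) = 3 - F
k(Y, o) = Y² - 46*o (k(Y, o) = (Y² - 47*o) + o = Y² - 46*o)
-k(f/(-506), b(D(0, 2))) = -((-41/(-506))² - 46*(3 - 1*2)) = -((-41*(-1/506))² - 46*(3 - 2)) = -((41/506)² - 46*1) = -(1681/256036 - 46) = -1*(-11775975/256036) = 11775975/256036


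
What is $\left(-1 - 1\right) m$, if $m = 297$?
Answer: $-594$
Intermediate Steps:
$\left(-1 - 1\right) m = \left(-1 - 1\right) 297 = \left(-2\right) 297 = -594$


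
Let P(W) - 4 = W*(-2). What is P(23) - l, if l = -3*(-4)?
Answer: -54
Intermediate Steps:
P(W) = 4 - 2*W (P(W) = 4 + W*(-2) = 4 - 2*W)
l = 12
P(23) - l = (4 - 2*23) - 1*12 = (4 - 46) - 12 = -42 - 12 = -54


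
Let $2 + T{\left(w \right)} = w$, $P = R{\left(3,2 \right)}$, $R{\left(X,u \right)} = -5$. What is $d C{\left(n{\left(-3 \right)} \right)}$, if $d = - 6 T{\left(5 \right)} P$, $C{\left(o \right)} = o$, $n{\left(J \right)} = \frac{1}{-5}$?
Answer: $-18$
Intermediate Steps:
$P = -5$
$n{\left(J \right)} = - \frac{1}{5}$
$T{\left(w \right)} = -2 + w$
$d = 90$ ($d = - 6 \left(-2 + 5\right) \left(-5\right) = \left(-6\right) 3 \left(-5\right) = \left(-18\right) \left(-5\right) = 90$)
$d C{\left(n{\left(-3 \right)} \right)} = 90 \left(- \frac{1}{5}\right) = -18$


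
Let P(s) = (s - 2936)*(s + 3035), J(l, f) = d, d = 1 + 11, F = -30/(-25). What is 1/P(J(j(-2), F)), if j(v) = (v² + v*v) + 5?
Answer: -1/8909428 ≈ -1.1224e-7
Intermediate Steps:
F = 6/5 (F = -30*(-1/25) = 6/5 ≈ 1.2000)
d = 12
j(v) = 5 + 2*v² (j(v) = (v² + v²) + 5 = 2*v² + 5 = 5 + 2*v²)
J(l, f) = 12
P(s) = (-2936 + s)*(3035 + s)
1/P(J(j(-2), F)) = 1/(-8910760 + 12² + 99*12) = 1/(-8910760 + 144 + 1188) = 1/(-8909428) = -1/8909428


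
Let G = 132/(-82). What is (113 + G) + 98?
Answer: 8585/41 ≈ 209.39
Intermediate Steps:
G = -66/41 (G = 132*(-1/82) = -66/41 ≈ -1.6098)
(113 + G) + 98 = (113 - 66/41) + 98 = 4567/41 + 98 = 8585/41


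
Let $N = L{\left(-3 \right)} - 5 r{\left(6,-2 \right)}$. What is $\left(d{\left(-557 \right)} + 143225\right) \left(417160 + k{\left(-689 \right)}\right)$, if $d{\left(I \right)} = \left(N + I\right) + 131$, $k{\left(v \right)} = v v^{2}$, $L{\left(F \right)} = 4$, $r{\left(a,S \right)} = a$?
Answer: $-46639028993757$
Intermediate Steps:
$k{\left(v \right)} = v^{3}$
$N = -26$ ($N = 4 - 30 = -26$)
$d{\left(I \right)} = 105 + I$ ($d{\left(I \right)} = \left(-26 + I\right) + 131 = 105 + I$)
$\left(d{\left(-557 \right)} + 143225\right) \left(417160 + k{\left(-689 \right)}\right) = \left(\left(105 - 557\right) + 143225\right) \left(417160 + \left(-689\right)^{3}\right) = \left(-452 + 143225\right) \left(417160 - 327082769\right) = 142773 \left(-326665609\right) = -46639028993757$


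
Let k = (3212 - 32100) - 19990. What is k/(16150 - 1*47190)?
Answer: 24439/15520 ≈ 1.5747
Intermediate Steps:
k = -48878 (k = -28888 - 19990 = -48878)
k/(16150 - 1*47190) = -48878/(16150 - 1*47190) = -48878/(16150 - 47190) = -48878/(-31040) = -48878*(-1/31040) = 24439/15520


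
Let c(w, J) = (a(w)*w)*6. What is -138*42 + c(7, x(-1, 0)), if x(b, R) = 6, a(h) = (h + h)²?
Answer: 2436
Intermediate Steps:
a(h) = 4*h² (a(h) = (2*h)² = 4*h²)
c(w, J) = 24*w³ (c(w, J) = ((4*w²)*w)*6 = (4*w³)*6 = 24*w³)
-138*42 + c(7, x(-1, 0)) = -138*42 + 24*7³ = -5796 + 24*343 = -5796 + 8232 = 2436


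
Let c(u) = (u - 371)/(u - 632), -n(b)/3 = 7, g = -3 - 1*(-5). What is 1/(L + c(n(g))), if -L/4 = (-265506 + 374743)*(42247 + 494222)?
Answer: -653/153069113967244 ≈ -4.2660e-12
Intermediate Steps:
g = 2 (g = -3 + 5 = 2)
n(b) = -21 (n(b) = -3*7 = -21)
L = -234409056612 (L = -4*(-265506 + 374743)*(42247 + 494222) = -436948*536469 = -4*58602264153 = -234409056612)
c(u) = (-371 + u)/(-632 + u)
1/(L + c(n(g))) = 1/(-234409056612 + (-371 - 21)/(-632 - 21)) = 1/(-234409056612 - 392/(-653)) = 1/(-234409056612 - 1/653*(-392)) = 1/(-234409056612 + 392/653) = 1/(-153069113967244/653) = -653/153069113967244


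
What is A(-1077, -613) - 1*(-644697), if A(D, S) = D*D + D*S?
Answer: 2464827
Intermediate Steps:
A(D, S) = D**2 + D*S
A(-1077, -613) - 1*(-644697) = -1077*(-1077 - 613) - 1*(-644697) = -1077*(-1690) + 644697 = 1820130 + 644697 = 2464827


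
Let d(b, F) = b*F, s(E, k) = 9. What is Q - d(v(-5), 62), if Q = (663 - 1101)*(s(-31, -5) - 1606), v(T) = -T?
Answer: 699176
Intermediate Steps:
d(b, F) = F*b
Q = 699486 (Q = (663 - 1101)*(9 - 1606) = -438*(-1597) = 699486)
Q - d(v(-5), 62) = 699486 - 62*(-1*(-5)) = 699486 - 62*5 = 699486 - 1*310 = 699486 - 310 = 699176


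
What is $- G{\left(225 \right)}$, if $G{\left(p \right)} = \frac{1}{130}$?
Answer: $- \frac{1}{130} \approx -0.0076923$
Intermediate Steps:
$G{\left(p \right)} = \frac{1}{130}$
$- G{\left(225 \right)} = \left(-1\right) \frac{1}{130} = - \frac{1}{130}$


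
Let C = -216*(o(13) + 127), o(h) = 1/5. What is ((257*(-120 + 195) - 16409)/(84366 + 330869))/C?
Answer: -1433/5704332336 ≈ -2.5121e-7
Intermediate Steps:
o(h) = 1/5
C = -137376/5 (C = -216*(1/5 + 127) = -216*636/5 = -137376/5 ≈ -27475.)
((257*(-120 + 195) - 16409)/(84366 + 330869))/C = ((257*(-120 + 195) - 16409)/(84366 + 330869))/(-137376/5) = ((257*75 - 16409)/415235)*(-5/137376) = ((19275 - 16409)*(1/415235))*(-5/137376) = (2866*(1/415235))*(-5/137376) = (2866/415235)*(-5/137376) = -1433/5704332336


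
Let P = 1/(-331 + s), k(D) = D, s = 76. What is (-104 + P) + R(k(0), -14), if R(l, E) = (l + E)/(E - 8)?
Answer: -289946/2805 ≈ -103.37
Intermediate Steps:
R(l, E) = (E + l)/(-8 + E)
P = -1/255 (P = 1/(-331 + 76) = 1/(-255) = -1/255 ≈ -0.0039216)
(-104 + P) + R(k(0), -14) = (-104 - 1/255) + (-14 + 0)/(-8 - 14) = -26521/255 - 14/(-22) = -26521/255 - 1/22*(-14) = -26521/255 + 7/11 = -289946/2805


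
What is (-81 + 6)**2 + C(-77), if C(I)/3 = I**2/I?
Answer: 5394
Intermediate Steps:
C(I) = 3*I (C(I) = 3*(I**2/I) = 3*I)
(-81 + 6)**2 + C(-77) = (-81 + 6)**2 + 3*(-77) = (-75)**2 - 231 = 5625 - 231 = 5394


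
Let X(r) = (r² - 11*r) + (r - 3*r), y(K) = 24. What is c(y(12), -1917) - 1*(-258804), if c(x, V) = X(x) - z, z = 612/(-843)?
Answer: 72798312/281 ≈ 2.5907e+5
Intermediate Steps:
z = -204/281 (z = 612*(-1/843) = -204/281 ≈ -0.72598)
X(r) = r² - 13*r (X(r) = (r² - 11*r) - 2*r = r² - 13*r)
c(x, V) = 204/281 + x*(-13 + x) (c(x, V) = x*(-13 + x) - 1*(-204/281) = x*(-13 + x) + 204/281 = 204/281 + x*(-13 + x))
c(y(12), -1917) - 1*(-258804) = (204/281 + 24*(-13 + 24)) - 1*(-258804) = (204/281 + 24*11) + 258804 = (204/281 + 264) + 258804 = 74388/281 + 258804 = 72798312/281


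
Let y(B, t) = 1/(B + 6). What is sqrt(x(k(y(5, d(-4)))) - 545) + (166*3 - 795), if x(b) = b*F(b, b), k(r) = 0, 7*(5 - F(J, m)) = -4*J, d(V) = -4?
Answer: -297 + I*sqrt(545) ≈ -297.0 + 23.345*I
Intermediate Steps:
F(J, m) = 5 + 4*J/7 (F(J, m) = 5 - (-4)*J/7 = 5 + 4*J/7)
y(B, t) = 1/(6 + B)
x(b) = b*(5 + 4*b/7)
sqrt(x(k(y(5, d(-4)))) - 545) + (166*3 - 795) = sqrt((1/7)*0*(35 + 4*0) - 545) + (166*3 - 795) = sqrt((1/7)*0*(35 + 0) - 545) + (498 - 795) = sqrt((1/7)*0*35 - 545) - 297 = sqrt(0 - 545) - 297 = sqrt(-545) - 297 = I*sqrt(545) - 297 = -297 + I*sqrt(545)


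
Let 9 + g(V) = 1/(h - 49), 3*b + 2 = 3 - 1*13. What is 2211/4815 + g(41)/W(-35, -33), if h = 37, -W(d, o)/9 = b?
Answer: 47813/231120 ≈ 0.20688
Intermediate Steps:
b = -4 (b = -⅔ + (3 - 1*13)/3 = -⅔ + (3 - 13)/3 = -⅔ + (⅓)*(-10) = -⅔ - 10/3 = -4)
W(d, o) = 36 (W(d, o) = -9*(-4) = 36)
g(V) = -109/12 (g(V) = -9 + 1/(37 - 49) = -9 + 1/(-12) = -9 - 1/12 = -109/12)
2211/4815 + g(41)/W(-35, -33) = 2211/4815 - 109/12/36 = 2211*(1/4815) - 109/12*1/36 = 737/1605 - 109/432 = 47813/231120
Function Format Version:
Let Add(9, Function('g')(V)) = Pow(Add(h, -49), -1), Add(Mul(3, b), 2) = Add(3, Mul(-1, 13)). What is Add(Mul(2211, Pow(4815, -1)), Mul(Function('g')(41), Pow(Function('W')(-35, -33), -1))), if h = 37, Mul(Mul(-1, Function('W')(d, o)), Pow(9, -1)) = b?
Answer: Rational(47813, 231120) ≈ 0.20688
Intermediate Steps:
b = -4 (b = Add(Rational(-2, 3), Mul(Rational(1, 3), Add(3, Mul(-1, 13)))) = Add(Rational(-2, 3), Mul(Rational(1, 3), Add(3, -13))) = Add(Rational(-2, 3), Mul(Rational(1, 3), -10)) = Add(Rational(-2, 3), Rational(-10, 3)) = -4)
Function('W')(d, o) = 36 (Function('W')(d, o) = Mul(-9, -4) = 36)
Function('g')(V) = Rational(-109, 12) (Function('g')(V) = Add(-9, Pow(Add(37, -49), -1)) = Add(-9, Pow(-12, -1)) = Add(-9, Rational(-1, 12)) = Rational(-109, 12))
Add(Mul(2211, Pow(4815, -1)), Mul(Function('g')(41), Pow(Function('W')(-35, -33), -1))) = Add(Mul(2211, Pow(4815, -1)), Mul(Rational(-109, 12), Pow(36, -1))) = Add(Mul(2211, Rational(1, 4815)), Mul(Rational(-109, 12), Rational(1, 36))) = Add(Rational(737, 1605), Rational(-109, 432)) = Rational(47813, 231120)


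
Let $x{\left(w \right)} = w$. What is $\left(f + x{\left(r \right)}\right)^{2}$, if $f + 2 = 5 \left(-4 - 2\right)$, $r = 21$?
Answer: $121$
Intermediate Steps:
$f = -32$ ($f = -2 + 5 \left(-4 - 2\right) = -2 + 5 \left(-6\right) = -2 - 30 = -32$)
$\left(f + x{\left(r \right)}\right)^{2} = \left(-32 + 21\right)^{2} = \left(-11\right)^{2} = 121$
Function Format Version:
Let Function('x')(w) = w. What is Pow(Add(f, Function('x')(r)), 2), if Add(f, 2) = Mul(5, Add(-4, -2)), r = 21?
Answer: 121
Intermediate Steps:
f = -32 (f = Add(-2, Mul(5, Add(-4, -2))) = Add(-2, Mul(5, -6)) = Add(-2, -30) = -32)
Pow(Add(f, Function('x')(r)), 2) = Pow(Add(-32, 21), 2) = Pow(-11, 2) = 121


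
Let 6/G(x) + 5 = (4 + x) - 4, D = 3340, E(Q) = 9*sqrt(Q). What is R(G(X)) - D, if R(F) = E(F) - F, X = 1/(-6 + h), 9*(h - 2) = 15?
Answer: -63439/19 + 9*I*sqrt(399)/19 ≈ -3338.9 + 9.4618*I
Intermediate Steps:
h = 11/3 (h = 2 + (1/9)*15 = 2 + 5/3 = 11/3 ≈ 3.6667)
X = -3/7 (X = 1/(-6 + 11/3) = 1/(-7/3) = -3/7 ≈ -0.42857)
G(x) = 6/(-5 + x) (G(x) = 6/(-5 + ((4 + x) - 4)) = 6/(-5 + x))
R(F) = -F + 9*sqrt(F) (R(F) = 9*sqrt(F) - F = -F + 9*sqrt(F))
R(G(X)) - D = (-6/(-5 - 3/7) + 9*sqrt(6/(-5 - 3/7))) - 1*3340 = (-6/(-38/7) + 9*sqrt(6/(-38/7))) - 3340 = (-6*(-7)/38 + 9*sqrt(6*(-7/38))) - 3340 = (-1*(-21/19) + 9*sqrt(-21/19)) - 3340 = (21/19 + 9*(I*sqrt(399)/19)) - 3340 = (21/19 + 9*I*sqrt(399)/19) - 3340 = -63439/19 + 9*I*sqrt(399)/19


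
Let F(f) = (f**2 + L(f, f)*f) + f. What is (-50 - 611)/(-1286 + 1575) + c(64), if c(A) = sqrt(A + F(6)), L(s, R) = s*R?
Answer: -661/289 + sqrt(322) ≈ 15.657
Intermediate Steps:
L(s, R) = R*s
F(f) = f + f**2 + f**3 (F(f) = (f**2 + (f*f)*f) + f = (f**2 + f**2*f) + f = (f**2 + f**3) + f = f + f**2 + f**3)
c(A) = sqrt(258 + A) (c(A) = sqrt(A + 6*(1 + 6 + 6**2)) = sqrt(A + 6*(1 + 6 + 36)) = sqrt(A + 6*43) = sqrt(A + 258) = sqrt(258 + A))
(-50 - 611)/(-1286 + 1575) + c(64) = (-50 - 611)/(-1286 + 1575) + sqrt(258 + 64) = -661/289 + sqrt(322)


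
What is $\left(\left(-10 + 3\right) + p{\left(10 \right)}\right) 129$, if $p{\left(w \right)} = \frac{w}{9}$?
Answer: $- \frac{2279}{3} \approx -759.67$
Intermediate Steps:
$p{\left(w \right)} = \frac{w}{9}$ ($p{\left(w \right)} = w \frac{1}{9} = \frac{w}{9}$)
$\left(\left(-10 + 3\right) + p{\left(10 \right)}\right) 129 = \left(\left(-10 + 3\right) + \frac{1}{9} \cdot 10\right) 129 = \left(-7 + \frac{10}{9}\right) 129 = \left(- \frac{53}{9}\right) 129 = - \frac{2279}{3}$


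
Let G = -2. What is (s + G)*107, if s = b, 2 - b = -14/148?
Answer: 749/74 ≈ 10.122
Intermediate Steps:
b = 155/74 (b = 2 - (-14)/148 = 2 - 1*(-7/74) = 2 + 7/74 = 155/74 ≈ 2.0946)
s = 155/74 ≈ 2.0946
(s + G)*107 = (155/74 - 2)*107 = (7/74)*107 = 749/74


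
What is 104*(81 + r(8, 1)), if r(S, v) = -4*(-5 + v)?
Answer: 10088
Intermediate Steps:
r(S, v) = 20 - 4*v
104*(81 + r(8, 1)) = 104*(81 + (20 - 4*1)) = 104*(81 + (20 - 4)) = 104*(81 + 16) = 104*97 = 10088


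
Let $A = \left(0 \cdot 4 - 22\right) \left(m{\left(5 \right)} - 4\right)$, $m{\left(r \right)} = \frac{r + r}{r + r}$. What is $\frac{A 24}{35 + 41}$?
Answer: $\frac{396}{19} \approx 20.842$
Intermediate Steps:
$m{\left(r \right)} = 1$ ($m{\left(r \right)} = \frac{2 r}{2 r} = 2 r \frac{1}{2 r} = 1$)
$A = 66$ ($A = \left(0 \cdot 4 - 22\right) \left(1 - 4\right) = \left(0 - 22\right) \left(-3\right) = \left(-22\right) \left(-3\right) = 66$)
$\frac{A 24}{35 + 41} = \frac{66 \cdot 24}{35 + 41} = \frac{1584}{76} = 1584 \cdot \frac{1}{76} = \frac{396}{19}$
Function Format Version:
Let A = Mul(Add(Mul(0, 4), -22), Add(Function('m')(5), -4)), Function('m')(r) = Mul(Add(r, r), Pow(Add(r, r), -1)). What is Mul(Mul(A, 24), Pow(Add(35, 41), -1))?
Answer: Rational(396, 19) ≈ 20.842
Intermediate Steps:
Function('m')(r) = 1 (Function('m')(r) = Mul(Mul(2, r), Pow(Mul(2, r), -1)) = Mul(Mul(2, r), Mul(Rational(1, 2), Pow(r, -1))) = 1)
A = 66 (A = Mul(Add(Mul(0, 4), -22), Add(1, -4)) = Mul(Add(0, -22), -3) = Mul(-22, -3) = 66)
Mul(Mul(A, 24), Pow(Add(35, 41), -1)) = Mul(Mul(66, 24), Pow(Add(35, 41), -1)) = Mul(1584, Pow(76, -1)) = Mul(1584, Rational(1, 76)) = Rational(396, 19)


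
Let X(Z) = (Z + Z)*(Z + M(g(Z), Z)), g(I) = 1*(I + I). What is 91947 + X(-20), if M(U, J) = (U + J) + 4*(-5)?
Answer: 95947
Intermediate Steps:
g(I) = 2*I (g(I) = 1*(2*I) = 2*I)
M(U, J) = -20 + J + U (M(U, J) = (J + U) - 20 = -20 + J + U)
X(Z) = 2*Z*(-20 + 4*Z) (X(Z) = (Z + Z)*(Z + (-20 + Z + 2*Z)) = (2*Z)*(Z + (-20 + 3*Z)) = (2*Z)*(-20 + 4*Z) = 2*Z*(-20 + 4*Z))
91947 + X(-20) = 91947 + 8*(-20)*(-5 - 20) = 91947 + 8*(-20)*(-25) = 91947 + 4000 = 95947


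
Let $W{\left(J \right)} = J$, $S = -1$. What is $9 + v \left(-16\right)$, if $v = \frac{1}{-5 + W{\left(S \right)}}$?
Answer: $\frac{35}{3} \approx 11.667$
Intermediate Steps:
$v = - \frac{1}{6}$ ($v = \frac{1}{-5 - 1} = \frac{1}{-6} = - \frac{1}{6} \approx -0.16667$)
$9 + v \left(-16\right) = 9 - - \frac{8}{3} = 9 + \frac{8}{3} = \frac{35}{3}$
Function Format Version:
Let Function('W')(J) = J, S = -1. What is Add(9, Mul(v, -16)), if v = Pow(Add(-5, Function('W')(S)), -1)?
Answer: Rational(35, 3) ≈ 11.667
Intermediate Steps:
v = Rational(-1, 6) (v = Pow(Add(-5, -1), -1) = Pow(-6, -1) = Rational(-1, 6) ≈ -0.16667)
Add(9, Mul(v, -16)) = Add(9, Mul(Rational(-1, 6), -16)) = Add(9, Rational(8, 3)) = Rational(35, 3)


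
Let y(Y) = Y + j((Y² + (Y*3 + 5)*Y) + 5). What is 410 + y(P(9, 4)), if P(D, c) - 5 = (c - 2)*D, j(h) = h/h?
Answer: 434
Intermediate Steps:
j(h) = 1
P(D, c) = 5 + D*(-2 + c) (P(D, c) = 5 + (c - 2)*D = 5 + (-2 + c)*D = 5 + D*(-2 + c))
y(Y) = 1 + Y (y(Y) = Y + 1 = 1 + Y)
410 + y(P(9, 4)) = 410 + (1 + (5 - 2*9 + 9*4)) = 410 + (1 + (5 - 18 + 36)) = 410 + (1 + 23) = 410 + 24 = 434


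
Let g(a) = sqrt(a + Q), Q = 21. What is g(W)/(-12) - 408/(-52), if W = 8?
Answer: 102/13 - sqrt(29)/12 ≈ 7.3974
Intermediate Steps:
g(a) = sqrt(21 + a) (g(a) = sqrt(a + 21) = sqrt(21 + a))
g(W)/(-12) - 408/(-52) = sqrt(21 + 8)/(-12) - 408/(-52) = sqrt(29)*(-1/12) - 408*(-1/52) = -sqrt(29)/12 + 102/13 = 102/13 - sqrt(29)/12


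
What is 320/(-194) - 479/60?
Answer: -56063/5820 ≈ -9.6328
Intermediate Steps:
320/(-194) - 479/60 = 320*(-1/194) - 479*1/60 = -160/97 - 479/60 = -56063/5820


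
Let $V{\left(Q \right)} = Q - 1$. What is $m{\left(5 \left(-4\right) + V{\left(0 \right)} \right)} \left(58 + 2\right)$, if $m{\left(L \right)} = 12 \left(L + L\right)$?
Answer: $-30240$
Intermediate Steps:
$V{\left(Q \right)} = -1 + Q$
$m{\left(L \right)} = 24 L$ ($m{\left(L \right)} = 12 \cdot 2 L = 24 L$)
$m{\left(5 \left(-4\right) + V{\left(0 \right)} \right)} \left(58 + 2\right) = 24 \left(5 \left(-4\right) + \left(-1 + 0\right)\right) \left(58 + 2\right) = 24 \left(-20 - 1\right) 60 = 24 \left(-21\right) 60 = \left(-504\right) 60 = -30240$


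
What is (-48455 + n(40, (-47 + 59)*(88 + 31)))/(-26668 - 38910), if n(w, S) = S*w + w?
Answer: -8705/65578 ≈ -0.13274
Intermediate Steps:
n(w, S) = w + S*w
(-48455 + n(40, (-47 + 59)*(88 + 31)))/(-26668 - 38910) = (-48455 + 40*(1 + (-47 + 59)*(88 + 31)))/(-26668 - 38910) = (-48455 + 40*(1 + 12*119))/(-65578) = (-48455 + 40*(1 + 1428))*(-1/65578) = (-48455 + 40*1429)*(-1/65578) = (-48455 + 57160)*(-1/65578) = 8705*(-1/65578) = -8705/65578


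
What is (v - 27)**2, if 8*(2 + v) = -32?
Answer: 1089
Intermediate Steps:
v = -6 (v = -2 + (1/8)*(-32) = -2 - 4 = -6)
(v - 27)**2 = (-6 - 27)**2 = (-33)**2 = 1089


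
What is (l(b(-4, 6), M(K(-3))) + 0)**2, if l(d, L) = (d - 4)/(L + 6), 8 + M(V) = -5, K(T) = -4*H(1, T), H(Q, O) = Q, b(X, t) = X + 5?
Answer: 9/49 ≈ 0.18367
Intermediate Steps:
b(X, t) = 5 + X
K(T) = -4 (K(T) = -4*1 = -4)
M(V) = -13 (M(V) = -8 - 5 = -13)
l(d, L) = (-4 + d)/(6 + L)
(l(b(-4, 6), M(K(-3))) + 0)**2 = ((-4 + (5 - 4))/(6 - 13) + 0)**2 = ((-4 + 1)/(-7) + 0)**2 = (-1/7*(-3) + 0)**2 = (3/7 + 0)**2 = (3/7)**2 = 9/49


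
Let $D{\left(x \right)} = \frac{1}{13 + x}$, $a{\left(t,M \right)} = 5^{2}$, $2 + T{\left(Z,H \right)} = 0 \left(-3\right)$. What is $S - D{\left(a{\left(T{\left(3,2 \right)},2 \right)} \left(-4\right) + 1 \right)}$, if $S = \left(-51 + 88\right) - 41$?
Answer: $- \frac{343}{86} \approx -3.9884$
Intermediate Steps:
$T{\left(Z,H \right)} = -2$ ($T{\left(Z,H \right)} = -2 + 0 \left(-3\right) = -2 + 0 = -2$)
$a{\left(t,M \right)} = 25$
$S = -4$ ($S = 37 - 41 = -4$)
$S - D{\left(a{\left(T{\left(3,2 \right)},2 \right)} \left(-4\right) + 1 \right)} = -4 - \frac{1}{13 + \left(25 \left(-4\right) + 1\right)} = -4 - \frac{1}{13 + \left(-100 + 1\right)} = -4 - \frac{1}{13 - 99} = -4 - \frac{1}{-86} = -4 - - \frac{1}{86} = -4 + \frac{1}{86} = - \frac{343}{86}$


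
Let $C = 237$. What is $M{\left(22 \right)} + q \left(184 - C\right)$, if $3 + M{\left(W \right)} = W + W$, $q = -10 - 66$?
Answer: $4069$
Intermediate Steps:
$q = -76$ ($q = -10 - 66 = -76$)
$M{\left(W \right)} = -3 + 2 W$ ($M{\left(W \right)} = -3 + \left(W + W\right) = -3 + 2 W$)
$M{\left(22 \right)} + q \left(184 - C\right) = \left(-3 + 2 \cdot 22\right) - 76 \left(184 - 237\right) = \left(-3 + 44\right) - 76 \left(184 - 237\right) = 41 - -4028 = 41 + 4028 = 4069$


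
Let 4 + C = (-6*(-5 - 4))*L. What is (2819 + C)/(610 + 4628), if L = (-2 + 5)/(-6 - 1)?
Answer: 19543/36666 ≈ 0.53300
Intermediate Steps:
L = -3/7 (L = 3/(-7) = 3*(-⅐) = -3/7 ≈ -0.42857)
C = -190/7 (C = -4 - 6*(-5 - 4)*(-3/7) = -4 - 6*(-9)*(-3/7) = -4 + 54*(-3/7) = -4 - 162/7 = -190/7 ≈ -27.143)
(2819 + C)/(610 + 4628) = (2819 - 190/7)/(610 + 4628) = (19543/7)/5238 = (19543/7)*(1/5238) = 19543/36666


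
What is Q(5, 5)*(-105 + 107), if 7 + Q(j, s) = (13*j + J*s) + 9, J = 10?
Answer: 234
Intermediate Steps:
Q(j, s) = 2 + 10*s + 13*j (Q(j, s) = -7 + ((13*j + 10*s) + 9) = -7 + ((10*s + 13*j) + 9) = -7 + (9 + 10*s + 13*j) = 2 + 10*s + 13*j)
Q(5, 5)*(-105 + 107) = (2 + 10*5 + 13*5)*(-105 + 107) = (2 + 50 + 65)*2 = 117*2 = 234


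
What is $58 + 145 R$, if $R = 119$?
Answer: $17313$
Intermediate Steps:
$58 + 145 R = 58 + 145 \cdot 119 = 58 + 17255 = 17313$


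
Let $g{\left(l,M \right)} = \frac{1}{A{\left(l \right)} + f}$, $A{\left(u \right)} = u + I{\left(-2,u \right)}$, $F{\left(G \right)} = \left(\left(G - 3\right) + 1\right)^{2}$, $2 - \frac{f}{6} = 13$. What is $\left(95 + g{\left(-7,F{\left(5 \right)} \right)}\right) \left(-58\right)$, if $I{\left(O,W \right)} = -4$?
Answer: $- \frac{424212}{77} \approx -5509.3$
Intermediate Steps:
$f = -66$ ($f = 12 - 78 = -66$)
$F{\left(G \right)} = \left(-2 + G\right)^{2}$ ($F{\left(G \right)} = \left(\left(G - 3\right) + 1\right)^{2} = \left(\left(-3 + G\right) + 1\right)^{2} = \left(-2 + G\right)^{2}$)
$A{\left(u \right)} = -4 + u$ ($A{\left(u \right)} = u - 4 = -4 + u$)
$g{\left(l,M \right)} = \frac{1}{-70 + l}$ ($g{\left(l,M \right)} = \frac{1}{\left(-4 + l\right) - 66} = \frac{1}{-70 + l}$)
$\left(95 + g{\left(-7,F{\left(5 \right)} \right)}\right) \left(-58\right) = \left(95 + \frac{1}{-70 - 7}\right) \left(-58\right) = \left(95 + \frac{1}{-77}\right) \left(-58\right) = \left(95 - \frac{1}{77}\right) \left(-58\right) = \frac{7314}{77} \left(-58\right) = - \frac{424212}{77}$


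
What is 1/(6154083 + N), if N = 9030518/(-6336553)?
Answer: 6336553/38995664065381 ≈ 1.6249e-7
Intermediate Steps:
N = -9030518/6336553 (N = 9030518*(-1/6336553) = -9030518/6336553 ≈ -1.4251)
1/(6154083 + N) = 1/(6154083 - 9030518/6336553) = 1/(38995664065381/6336553) = 6336553/38995664065381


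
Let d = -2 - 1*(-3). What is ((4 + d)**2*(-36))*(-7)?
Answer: 6300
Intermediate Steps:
d = 1 (d = -2 + 3 = 1)
((4 + d)**2*(-36))*(-7) = ((4 + 1)**2*(-36))*(-7) = (5**2*(-36))*(-7) = (25*(-36))*(-7) = -900*(-7) = 6300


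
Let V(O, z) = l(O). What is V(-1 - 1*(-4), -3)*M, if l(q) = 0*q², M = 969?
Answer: 0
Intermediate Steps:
l(q) = 0
V(O, z) = 0
V(-1 - 1*(-4), -3)*M = 0*969 = 0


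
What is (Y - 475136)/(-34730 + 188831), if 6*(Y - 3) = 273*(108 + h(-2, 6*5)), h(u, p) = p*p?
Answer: -429269/154101 ≈ -2.7856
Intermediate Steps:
h(u, p) = p**2
Y = 45867 (Y = 3 + (273*(108 + (6*5)**2))/6 = 3 + (273*(108 + 30**2))/6 = 3 + (273*(108 + 900))/6 = 3 + (273*1008)/6 = 3 + (1/6)*275184 = 3 + 45864 = 45867)
(Y - 475136)/(-34730 + 188831) = (45867 - 475136)/(-34730 + 188831) = -429269/154101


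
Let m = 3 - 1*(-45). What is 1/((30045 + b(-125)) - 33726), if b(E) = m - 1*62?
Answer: -1/3695 ≈ -0.00027064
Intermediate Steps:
m = 48 (m = 3 + 45 = 48)
b(E) = -14 (b(E) = 48 - 1*62 = 48 - 62 = -14)
1/((30045 + b(-125)) - 33726) = 1/((30045 - 14) - 33726) = 1/(30031 - 33726) = 1/(-3695) = -1/3695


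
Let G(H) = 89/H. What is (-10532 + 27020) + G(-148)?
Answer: 2440135/148 ≈ 16487.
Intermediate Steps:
(-10532 + 27020) + G(-148) = (-10532 + 27020) + 89/(-148) = 16488 + 89*(-1/148) = 16488 - 89/148 = 2440135/148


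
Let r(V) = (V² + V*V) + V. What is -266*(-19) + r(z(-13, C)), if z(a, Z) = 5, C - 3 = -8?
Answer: 5109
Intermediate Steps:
C = -5 (C = 3 - 8 = -5)
r(V) = V + 2*V² (r(V) = (V² + V²) + V = 2*V² + V = V + 2*V²)
-266*(-19) + r(z(-13, C)) = -266*(-19) + 5*(1 + 2*5) = 5054 + 5*(1 + 10) = 5054 + 5*11 = 5054 + 55 = 5109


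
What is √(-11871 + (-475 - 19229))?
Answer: 5*I*√1263 ≈ 177.69*I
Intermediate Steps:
√(-11871 + (-475 - 19229)) = √(-11871 - 19704) = √(-31575) = 5*I*√1263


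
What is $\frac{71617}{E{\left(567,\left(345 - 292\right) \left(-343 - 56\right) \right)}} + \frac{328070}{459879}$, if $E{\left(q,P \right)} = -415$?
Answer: $- \frac{32799005293}{190849785} \approx -171.86$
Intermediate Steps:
$\frac{71617}{E{\left(567,\left(345 - 292\right) \left(-343 - 56\right) \right)}} + \frac{328070}{459879} = \frac{71617}{-415} + \frac{328070}{459879} = 71617 \left(- \frac{1}{415}\right) + 328070 \cdot \frac{1}{459879} = - \frac{71617}{415} + \frac{328070}{459879} = - \frac{32799005293}{190849785}$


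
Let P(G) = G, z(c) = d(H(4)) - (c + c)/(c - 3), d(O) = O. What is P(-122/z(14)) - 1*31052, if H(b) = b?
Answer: -249087/8 ≈ -31136.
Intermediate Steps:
z(c) = 4 - 2*c/(-3 + c) (z(c) = 4 - (c + c)/(c - 3) = 4 - 2*c/(-3 + c))
P(-122/z(14)) - 1*31052 = -122*(-3 + 14)/(2*(-6 + 14)) - 1*31052 = -122/(2*8/11) - 31052 = -122/(2*(1/11)*8) - 31052 = -122/16/11 - 31052 = -122*11/16 - 31052 = -671/8 - 31052 = -249087/8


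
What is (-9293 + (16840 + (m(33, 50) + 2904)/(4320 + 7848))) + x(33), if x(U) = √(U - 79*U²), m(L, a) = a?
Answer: 45917425/6084 + I*√85998 ≈ 7547.2 + 293.25*I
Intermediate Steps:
(-9293 + (16840 + (m(33, 50) + 2904)/(4320 + 7848))) + x(33) = (-9293 + (16840 + (50 + 2904)/(4320 + 7848))) + √(33*(1 - 79*33)) = (-9293 + (16840 + 2954/12168)) + √(33*(1 - 2607)) = (-9293 + (16840 + 2954*(1/12168))) + √(33*(-2606)) = (-9293 + (16840 + 1477/6084)) + √(-85998) = (-9293 + 102456037/6084) + I*√85998 = 45917425/6084 + I*√85998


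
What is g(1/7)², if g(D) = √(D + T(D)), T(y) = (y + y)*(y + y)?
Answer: 11/49 ≈ 0.22449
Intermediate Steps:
T(y) = 4*y² (T(y) = (2*y)*(2*y) = 4*y²)
g(D) = √(D + 4*D²)
g(1/7)² = (√((1 + 4/7)/7))² = (√((⅐)*(11/7)))² = (√(11/49))² = (√11/7)² = 11/49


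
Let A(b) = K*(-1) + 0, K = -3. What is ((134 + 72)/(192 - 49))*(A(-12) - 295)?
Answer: -60152/143 ≈ -420.64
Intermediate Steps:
A(b) = 3 (A(b) = -3*(-1) + 0 = 3 + 0 = 3)
((134 + 72)/(192 - 49))*(A(-12) - 295) = ((134 + 72)/(192 - 49))*(3 - 295) = (206/143)*(-292) = -60152/143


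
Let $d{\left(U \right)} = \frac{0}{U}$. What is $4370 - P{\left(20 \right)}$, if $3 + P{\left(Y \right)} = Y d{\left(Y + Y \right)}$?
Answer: $4373$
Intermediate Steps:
$d{\left(U \right)} = 0$
$P{\left(Y \right)} = -3$ ($P{\left(Y \right)} = -3 + Y 0 = -3 + 0 = -3$)
$4370 - P{\left(20 \right)} = 4370 - -3 = 4370 + 3 = 4373$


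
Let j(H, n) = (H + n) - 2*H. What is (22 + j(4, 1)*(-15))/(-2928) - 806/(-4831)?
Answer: 2036291/14145168 ≈ 0.14396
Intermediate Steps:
j(H, n) = n - H
(22 + j(4, 1)*(-15))/(-2928) - 806/(-4831) = (22 + (1 - 1*4)*(-15))/(-2928) - 806/(-4831) = (22 + (1 - 4)*(-15))*(-1/2928) - 806*(-1/4831) = (22 - 3*(-15))*(-1/2928) + 806/4831 = (22 + 45)*(-1/2928) + 806/4831 = 67*(-1/2928) + 806/4831 = -67/2928 + 806/4831 = 2036291/14145168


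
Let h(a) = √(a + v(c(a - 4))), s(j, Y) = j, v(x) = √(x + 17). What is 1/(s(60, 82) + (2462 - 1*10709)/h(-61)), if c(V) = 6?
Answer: √(61 - √23)/(3*(20*√(61 - √23) + 2749*I)) ≈ 4.9435e-5 - 0.00090635*I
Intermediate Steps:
v(x) = √(17 + x)
h(a) = √(a + √23) (h(a) = √(a + √(17 + 6)) = √(a + √23))
1/(s(60, 82) + (2462 - 1*10709)/h(-61)) = 1/(60 + (2462 - 1*10709)/(√(-61 + √23))) = 1/(60 + (2462 - 10709)/√(-61 + √23)) = 1/(60 - 8247/√(-61 + √23))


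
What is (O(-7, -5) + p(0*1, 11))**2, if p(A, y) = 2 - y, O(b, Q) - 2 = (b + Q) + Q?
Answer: 576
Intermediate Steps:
O(b, Q) = 2 + b + 2*Q (O(b, Q) = 2 + ((b + Q) + Q) = 2 + ((Q + b) + Q) = 2 + (b + 2*Q) = 2 + b + 2*Q)
(O(-7, -5) + p(0*1, 11))**2 = ((2 - 7 + 2*(-5)) + (2 - 1*11))**2 = ((2 - 7 - 10) + (2 - 11))**2 = (-15 - 9)**2 = (-24)**2 = 576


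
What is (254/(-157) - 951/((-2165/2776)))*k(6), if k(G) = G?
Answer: 2483557932/339905 ≈ 7306.6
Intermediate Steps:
(254/(-157) - 951/((-2165/2776)))*k(6) = (254/(-157) - 951/((-2165/2776)))*6 = (254*(-1/157) - 951/((-2165*1/2776)))*6 = (-254/157 - 951/(-2165/2776))*6 = (-254/157 - 951*(-2776/2165))*6 = (-254/157 + 2639976/2165)*6 = (413926322/339905)*6 = 2483557932/339905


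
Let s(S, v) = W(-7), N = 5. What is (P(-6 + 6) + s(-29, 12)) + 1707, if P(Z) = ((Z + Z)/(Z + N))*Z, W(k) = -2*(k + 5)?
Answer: 1711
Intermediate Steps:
W(k) = -10 - 2*k (W(k) = -2*(5 + k) = -10 - 2*k)
P(Z) = 2*Z**2/(5 + Z) (P(Z) = ((Z + Z)/(Z + 5))*Z = ((2*Z)/(5 + Z))*Z = (2*Z/(5 + Z))*Z = 2*Z**2/(5 + Z))
s(S, v) = 4 (s(S, v) = -10 - 2*(-7) = -10 + 14 = 4)
(P(-6 + 6) + s(-29, 12)) + 1707 = (2*(-6 + 6)**2/(5 + (-6 + 6)) + 4) + 1707 = (2*0**2/(5 + 0) + 4) + 1707 = (2*0/5 + 4) + 1707 = (2*0*(1/5) + 4) + 1707 = (0 + 4) + 1707 = 4 + 1707 = 1711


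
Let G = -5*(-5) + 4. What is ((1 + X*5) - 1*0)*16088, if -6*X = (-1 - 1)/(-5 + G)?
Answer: 154847/9 ≈ 17205.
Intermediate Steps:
G = 29 (G = 25 + 4 = 29)
X = 1/72 (X = -(-1 - 1)/(6*(-5 + 29)) = -(-1)/(3*24) = -1/6*(-1/12) = 1/72 ≈ 0.013889)
((1 + X*5) - 1*0)*16088 = ((1 + (1/72)*5) - 1*0)*16088 = ((1 + 5/72) + 0)*16088 = (77/72 + 0)*16088 = (77/72)*16088 = 154847/9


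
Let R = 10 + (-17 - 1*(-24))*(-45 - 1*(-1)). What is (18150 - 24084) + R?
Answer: -6232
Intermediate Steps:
R = -298 (R = 10 + (-17 + 24)*(-45 + 1) = 10 + 7*(-44) = 10 - 308 = -298)
(18150 - 24084) + R = (18150 - 24084) - 298 = -5934 - 298 = -6232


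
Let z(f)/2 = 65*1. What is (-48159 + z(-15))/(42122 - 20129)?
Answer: -48029/21993 ≈ -2.1838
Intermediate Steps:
z(f) = 130 (z(f) = 2*(65*1) = 2*65 = 130)
(-48159 + z(-15))/(42122 - 20129) = (-48159 + 130)/(42122 - 20129) = -48029/21993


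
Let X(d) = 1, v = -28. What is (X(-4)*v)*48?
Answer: -1344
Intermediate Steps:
(X(-4)*v)*48 = (1*(-28))*48 = -28*48 = -1344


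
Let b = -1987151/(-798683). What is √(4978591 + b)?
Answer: 2*√793954393864961783/798683 ≈ 2231.3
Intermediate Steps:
b = 1987151/798683 (b = -1987151*(-1/798683) = 1987151/798683 ≈ 2.4880)
√(4978591 + b) = √(4978591 + 1987151/798683) = √(3976317982804/798683) = 2*√793954393864961783/798683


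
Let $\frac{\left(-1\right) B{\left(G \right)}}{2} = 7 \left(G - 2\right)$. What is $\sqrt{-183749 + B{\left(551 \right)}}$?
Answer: $i \sqrt{191435} \approx 437.53 i$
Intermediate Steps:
$B{\left(G \right)} = 28 - 14 G$ ($B{\left(G \right)} = - 2 \cdot 7 \left(G - 2\right) = - 2 \cdot 7 \left(-2 + G\right) = - 2 \left(-14 + 7 G\right) = 28 - 14 G$)
$\sqrt{-183749 + B{\left(551 \right)}} = \sqrt{-183749 + \left(28 - 7714\right)} = \sqrt{-183749 - 7686} = \sqrt{-191435} = i \sqrt{191435}$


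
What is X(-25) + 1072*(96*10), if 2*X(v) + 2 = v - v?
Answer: 1029119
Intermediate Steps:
X(v) = -1 (X(v) = -1 + (v - v)/2 = -1 + (1/2)*0 = -1 + 0 = -1)
X(-25) + 1072*(96*10) = -1 + 1072*(96*10) = -1 + 1072*960 = -1 + 1029120 = 1029119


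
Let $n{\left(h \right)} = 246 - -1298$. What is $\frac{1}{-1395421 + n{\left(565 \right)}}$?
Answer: $- \frac{1}{1393877} \approx -7.1742 \cdot 10^{-7}$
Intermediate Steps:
$n{\left(h \right)} = 1544$ ($n{\left(h \right)} = 246 + 1298 = 1544$)
$\frac{1}{-1395421 + n{\left(565 \right)}} = \frac{1}{-1395421 + 1544} = \frac{1}{-1393877} = - \frac{1}{1393877}$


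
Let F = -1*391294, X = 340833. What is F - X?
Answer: -732127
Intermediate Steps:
F = -391294
F - X = -391294 - 1*340833 = -391294 - 340833 = -732127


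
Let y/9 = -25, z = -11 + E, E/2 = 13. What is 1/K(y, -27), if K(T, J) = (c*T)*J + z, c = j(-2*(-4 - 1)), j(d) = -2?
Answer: -1/12135 ≈ -8.2406e-5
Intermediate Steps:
E = 26 (E = 2*13 = 26)
z = 15 (z = -11 + 26 = 15)
y = -225 (y = 9*(-25) = -225)
c = -2
K(T, J) = 15 - 2*J*T (K(T, J) = (-2*T)*J + 15 = -2*J*T + 15 = 15 - 2*J*T)
1/K(y, -27) = 1/(15 - 2*(-27)*(-225)) = 1/(15 - 12150) = 1/(-12135) = -1/12135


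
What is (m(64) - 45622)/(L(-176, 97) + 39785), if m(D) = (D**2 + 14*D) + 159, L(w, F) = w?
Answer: -40471/39609 ≈ -1.0218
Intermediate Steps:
m(D) = 159 + D**2 + 14*D
(m(64) - 45622)/(L(-176, 97) + 39785) = ((159 + 64**2 + 14*64) - 45622)/(-176 + 39785) = ((159 + 4096 + 896) - 45622)/39609 = (5151 - 45622)*(1/39609) = -40471*1/39609 = -40471/39609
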